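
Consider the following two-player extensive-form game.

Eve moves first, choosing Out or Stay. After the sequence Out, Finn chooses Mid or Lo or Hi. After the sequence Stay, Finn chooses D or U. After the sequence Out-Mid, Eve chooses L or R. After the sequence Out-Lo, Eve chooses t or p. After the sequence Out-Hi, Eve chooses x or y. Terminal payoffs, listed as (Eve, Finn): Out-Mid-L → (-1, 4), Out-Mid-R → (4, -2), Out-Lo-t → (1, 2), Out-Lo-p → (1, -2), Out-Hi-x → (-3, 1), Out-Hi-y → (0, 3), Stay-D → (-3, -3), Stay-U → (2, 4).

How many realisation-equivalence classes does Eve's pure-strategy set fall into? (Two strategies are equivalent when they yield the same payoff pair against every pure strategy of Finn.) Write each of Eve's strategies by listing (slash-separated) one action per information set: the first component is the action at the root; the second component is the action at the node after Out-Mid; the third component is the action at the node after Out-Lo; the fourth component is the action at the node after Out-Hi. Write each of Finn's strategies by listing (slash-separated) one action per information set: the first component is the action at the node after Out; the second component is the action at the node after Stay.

Eve has 16 pure strategies: Out/L/t/x, Out/L/t/y, Out/L/p/x, Out/L/p/y, Out/R/t/x, Out/R/t/y, Out/R/p/x, Out/R/p/y, Stay/L/t/x, Stay/L/t/y, Stay/L/p/x, Stay/L/p/y, Stay/R/t/x, Stay/R/t/y, Stay/R/p/x, Stay/R/p/y. Columns: Mid/D, Mid/U, Lo/D, Lo/U, Hi/D, Hi/U.
{Out/L/t/x} → row (-1,4) (-1,4) (1,2) (1,2) (-3,1) (-3,1)
{Out/L/t/y} → row (-1,4) (-1,4) (1,2) (1,2) (0,3) (0,3)
{Out/L/p/x} → row (-1,4) (-1,4) (1,-2) (1,-2) (-3,1) (-3,1)
{Out/L/p/y} → row (-1,4) (-1,4) (1,-2) (1,-2) (0,3) (0,3)
{Out/R/t/x} → row (4,-2) (4,-2) (1,2) (1,2) (-3,1) (-3,1)
{Out/R/t/y} → row (4,-2) (4,-2) (1,2) (1,2) (0,3) (0,3)
{Out/R/p/x} → row (4,-2) (4,-2) (1,-2) (1,-2) (-3,1) (-3,1)
{Out/R/p/y} → row (4,-2) (4,-2) (1,-2) (1,-2) (0,3) (0,3)
{Stay/L/t/x, Stay/L/t/y, Stay/L/p/x, Stay/L/p/y, Stay/R/t/x, Stay/R/t/y, Stay/R/p/x, Stay/R/p/y} → row (-3,-3) (2,4) (-3,-3) (2,4) (-3,-3) (2,4)
That's 9 distinct rows out of 16 strategies.

9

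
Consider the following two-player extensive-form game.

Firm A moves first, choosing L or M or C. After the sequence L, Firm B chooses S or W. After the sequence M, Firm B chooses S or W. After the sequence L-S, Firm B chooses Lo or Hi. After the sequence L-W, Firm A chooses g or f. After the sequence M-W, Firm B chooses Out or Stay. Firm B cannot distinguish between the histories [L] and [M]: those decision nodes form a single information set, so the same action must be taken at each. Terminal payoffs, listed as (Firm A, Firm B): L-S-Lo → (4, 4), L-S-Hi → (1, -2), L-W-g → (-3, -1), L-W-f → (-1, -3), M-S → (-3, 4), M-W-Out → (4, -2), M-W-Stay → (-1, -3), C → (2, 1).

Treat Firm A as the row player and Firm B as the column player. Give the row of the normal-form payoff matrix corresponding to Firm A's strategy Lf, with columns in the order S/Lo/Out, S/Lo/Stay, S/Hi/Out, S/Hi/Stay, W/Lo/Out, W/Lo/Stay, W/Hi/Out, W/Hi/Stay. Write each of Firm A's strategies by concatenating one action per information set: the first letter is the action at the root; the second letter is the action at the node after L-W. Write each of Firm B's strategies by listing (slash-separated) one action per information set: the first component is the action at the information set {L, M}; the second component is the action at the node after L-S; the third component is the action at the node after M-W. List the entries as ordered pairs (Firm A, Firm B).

vs S/Lo/Out: Firm A plays L → Firm B plays S at [L] → Firm B plays Lo at [L-S] → (4, 4)
vs S/Lo/Stay: Firm A plays L → Firm B plays S at [L] → Firm B plays Lo at [L-S] → (4, 4)
vs S/Hi/Out: Firm A plays L → Firm B plays S at [L] → Firm B plays Hi at [L-S] → (1, -2)
vs S/Hi/Stay: Firm A plays L → Firm B plays S at [L] → Firm B plays Hi at [L-S] → (1, -2)
vs W/Lo/Out: Firm A plays L → Firm B plays W at [L] → Firm A plays f at [L-W] → (-1, -3)
vs W/Lo/Stay: Firm A plays L → Firm B plays W at [L] → Firm A plays f at [L-W] → (-1, -3)
vs W/Hi/Out: Firm A plays L → Firm B plays W at [L] → Firm A plays f at [L-W] → (-1, -3)
vs W/Hi/Stay: Firm A plays L → Firm B plays W at [L] → Firm A plays f at [L-W] → (-1, -3)

(4,4) (4,4) (1,-2) (1,-2) (-1,-3) (-1,-3) (-1,-3) (-1,-3)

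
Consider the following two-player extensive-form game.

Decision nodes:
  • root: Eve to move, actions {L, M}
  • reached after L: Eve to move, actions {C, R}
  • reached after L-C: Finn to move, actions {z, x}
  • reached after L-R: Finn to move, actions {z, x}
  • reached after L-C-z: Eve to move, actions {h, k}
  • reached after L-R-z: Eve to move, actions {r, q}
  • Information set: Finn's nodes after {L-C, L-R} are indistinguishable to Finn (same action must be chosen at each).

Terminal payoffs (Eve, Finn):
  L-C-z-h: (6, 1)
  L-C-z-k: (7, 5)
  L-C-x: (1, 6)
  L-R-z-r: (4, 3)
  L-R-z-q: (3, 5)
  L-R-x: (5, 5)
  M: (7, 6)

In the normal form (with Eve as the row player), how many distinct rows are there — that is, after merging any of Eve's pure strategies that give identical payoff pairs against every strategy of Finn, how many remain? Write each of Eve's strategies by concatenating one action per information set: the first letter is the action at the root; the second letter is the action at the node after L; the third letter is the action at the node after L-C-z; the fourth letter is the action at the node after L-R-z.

Eve has 16 pure strategies: LChr, LChq, LCkr, LCkq, LRhr, LRhq, LRkr, LRkq, MChr, MChq, MCkr, MCkq, MRhr, MRhq, MRkr, MRkq. Columns: z, x.
{LChr, LChq} → row (6,1) (1,6)
{LCkr, LCkq} → row (7,5) (1,6)
{LRhr, LRkr} → row (4,3) (5,5)
{LRhq, LRkq} → row (3,5) (5,5)
{MChr, MChq, MCkr, MCkq, MRhr, MRhq, MRkr, MRkq} → row (7,6) (7,6)
That's 5 distinct rows out of 16 strategies.

5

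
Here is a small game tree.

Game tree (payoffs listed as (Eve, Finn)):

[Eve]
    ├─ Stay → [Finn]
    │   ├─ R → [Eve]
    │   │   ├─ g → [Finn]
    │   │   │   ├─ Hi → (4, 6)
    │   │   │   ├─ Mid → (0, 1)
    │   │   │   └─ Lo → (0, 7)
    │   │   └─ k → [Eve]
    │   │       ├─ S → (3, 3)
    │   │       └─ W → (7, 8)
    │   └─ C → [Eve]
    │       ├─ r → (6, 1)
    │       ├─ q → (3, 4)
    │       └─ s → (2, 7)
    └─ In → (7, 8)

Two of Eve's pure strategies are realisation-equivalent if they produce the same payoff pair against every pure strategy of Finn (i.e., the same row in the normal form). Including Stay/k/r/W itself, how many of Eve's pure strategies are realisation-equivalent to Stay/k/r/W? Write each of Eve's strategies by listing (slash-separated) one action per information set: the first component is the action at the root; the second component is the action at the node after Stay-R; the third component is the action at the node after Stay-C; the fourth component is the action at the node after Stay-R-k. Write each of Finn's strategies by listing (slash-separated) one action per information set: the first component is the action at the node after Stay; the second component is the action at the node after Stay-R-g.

Row for Stay/k/r/W (columns R/Hi, R/Mid, R/Lo, C/Hi, C/Mid, C/Lo): (7,8) (7,8) (7,8) (6,1) (6,1) (6,1).
Every one of Eve's information sets is on the play path for some reply by Finn when Eve follows Stay/k/r/W.
Changing the action at any of them therefore changes at least one column, so only Stay/k/r/W itself gives this row.

1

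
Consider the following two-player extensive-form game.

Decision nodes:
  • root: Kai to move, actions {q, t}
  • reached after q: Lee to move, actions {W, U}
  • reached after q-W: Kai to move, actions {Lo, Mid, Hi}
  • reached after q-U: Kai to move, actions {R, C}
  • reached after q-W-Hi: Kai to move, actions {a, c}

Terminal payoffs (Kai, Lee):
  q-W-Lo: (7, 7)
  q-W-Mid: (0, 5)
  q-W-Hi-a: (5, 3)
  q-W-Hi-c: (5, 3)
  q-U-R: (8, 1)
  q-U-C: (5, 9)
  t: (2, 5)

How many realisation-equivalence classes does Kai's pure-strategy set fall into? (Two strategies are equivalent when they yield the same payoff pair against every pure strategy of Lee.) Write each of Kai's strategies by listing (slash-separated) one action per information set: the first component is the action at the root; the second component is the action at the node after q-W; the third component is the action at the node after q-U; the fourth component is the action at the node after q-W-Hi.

Kai has 24 pure strategies: q/Lo/R/a, q/Lo/R/c, q/Lo/C/a, q/Lo/C/c, q/Mid/R/a, q/Mid/R/c, q/Mid/C/a, q/Mid/C/c, q/Hi/R/a, q/Hi/R/c, q/Hi/C/a, q/Hi/C/c, t/Lo/R/a, t/Lo/R/c, t/Lo/C/a, t/Lo/C/c, t/Mid/R/a, t/Mid/R/c, t/Mid/C/a, t/Mid/C/c, t/Hi/R/a, t/Hi/R/c, t/Hi/C/a, t/Hi/C/c. Columns: W, U.
{q/Lo/R/a, q/Lo/R/c} → row (7,7) (8,1)
{q/Lo/C/a, q/Lo/C/c} → row (7,7) (5,9)
{q/Mid/R/a, q/Mid/R/c} → row (0,5) (8,1)
{q/Mid/C/a, q/Mid/C/c} → row (0,5) (5,9)
{q/Hi/R/a, q/Hi/R/c} → row (5,3) (8,1)
{q/Hi/C/a, q/Hi/C/c} → row (5,3) (5,9)
{t/Lo/R/a, t/Lo/R/c, t/Lo/C/a, t/Lo/C/c, t/Mid/R/a, t/Mid/R/c, t/Mid/C/a, t/Mid/C/c, t/Hi/R/a, t/Hi/R/c, t/Hi/C/a, t/Hi/C/c} → row (2,5) (2,5)
That's 7 distinct rows out of 24 strategies.

7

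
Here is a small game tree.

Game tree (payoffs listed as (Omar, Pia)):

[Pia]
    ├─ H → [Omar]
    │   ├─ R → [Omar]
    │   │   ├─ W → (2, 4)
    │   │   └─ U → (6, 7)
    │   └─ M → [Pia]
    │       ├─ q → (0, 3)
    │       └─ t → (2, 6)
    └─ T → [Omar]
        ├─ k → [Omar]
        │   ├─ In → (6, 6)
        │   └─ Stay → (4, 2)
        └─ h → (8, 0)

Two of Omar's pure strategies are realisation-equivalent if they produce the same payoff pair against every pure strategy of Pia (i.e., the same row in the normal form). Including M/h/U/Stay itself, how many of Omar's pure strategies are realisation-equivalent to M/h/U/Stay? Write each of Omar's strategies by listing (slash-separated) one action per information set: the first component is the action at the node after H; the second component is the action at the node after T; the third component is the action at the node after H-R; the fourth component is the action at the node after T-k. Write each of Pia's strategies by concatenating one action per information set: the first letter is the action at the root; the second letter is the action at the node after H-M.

4

Row for M/h/U/Stay (columns Hq, Ht, Tq, Tt): (0,3) (2,6) (8,0) (8,0).
Under M/h/U/Stay, Omar's choice at the node after H-R and at the node after T-k can never be reached regardless of what Pia does, so varying those choices leaves every outcome unchanged.
Holding the reachable choices fixed and varying the unreachable ones freely already gives 2 × 2 = 4 equivalent strategies.
No other strategy reproduces this row, so those 4 are the full class: M/h/W/In, M/h/W/Stay, M/h/U/In, M/h/U/Stay.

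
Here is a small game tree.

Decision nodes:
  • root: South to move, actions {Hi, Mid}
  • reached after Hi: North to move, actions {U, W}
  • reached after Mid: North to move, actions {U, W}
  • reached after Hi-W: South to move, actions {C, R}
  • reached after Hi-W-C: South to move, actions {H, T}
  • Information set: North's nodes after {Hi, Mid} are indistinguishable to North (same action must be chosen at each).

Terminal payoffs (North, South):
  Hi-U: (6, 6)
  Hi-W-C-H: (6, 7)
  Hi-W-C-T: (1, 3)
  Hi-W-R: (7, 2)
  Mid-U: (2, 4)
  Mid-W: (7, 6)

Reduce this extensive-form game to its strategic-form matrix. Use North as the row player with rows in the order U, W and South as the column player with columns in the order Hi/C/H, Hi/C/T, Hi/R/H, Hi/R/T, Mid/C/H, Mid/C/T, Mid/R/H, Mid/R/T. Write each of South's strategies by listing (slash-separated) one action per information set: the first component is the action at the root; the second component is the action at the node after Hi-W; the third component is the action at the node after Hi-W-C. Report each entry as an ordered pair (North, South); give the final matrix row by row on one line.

U: (6,6) (6,6) (6,6) (6,6) (2,4) (2,4) (2,4) (2,4) | W: (6,7) (1,3) (7,2) (7,2) (7,6) (7,6) (7,6) (7,6)

Row U: Hi/C/H→(6,6), Hi/C/T→(6,6), Hi/R/H→(6,6), Hi/R/T→(6,6), Mid/C/H→(2,4), Mid/C/T→(2,4), Mid/R/H→(2,4), Mid/R/T→(2,4)
Row W: Hi/C/H→(6,7), Hi/C/T→(1,3), Hi/R/H→(7,2), Hi/R/T→(7,2), Mid/C/H→(7,6), Mid/C/T→(7,6), Mid/R/H→(7,6), Mid/R/T→(7,6)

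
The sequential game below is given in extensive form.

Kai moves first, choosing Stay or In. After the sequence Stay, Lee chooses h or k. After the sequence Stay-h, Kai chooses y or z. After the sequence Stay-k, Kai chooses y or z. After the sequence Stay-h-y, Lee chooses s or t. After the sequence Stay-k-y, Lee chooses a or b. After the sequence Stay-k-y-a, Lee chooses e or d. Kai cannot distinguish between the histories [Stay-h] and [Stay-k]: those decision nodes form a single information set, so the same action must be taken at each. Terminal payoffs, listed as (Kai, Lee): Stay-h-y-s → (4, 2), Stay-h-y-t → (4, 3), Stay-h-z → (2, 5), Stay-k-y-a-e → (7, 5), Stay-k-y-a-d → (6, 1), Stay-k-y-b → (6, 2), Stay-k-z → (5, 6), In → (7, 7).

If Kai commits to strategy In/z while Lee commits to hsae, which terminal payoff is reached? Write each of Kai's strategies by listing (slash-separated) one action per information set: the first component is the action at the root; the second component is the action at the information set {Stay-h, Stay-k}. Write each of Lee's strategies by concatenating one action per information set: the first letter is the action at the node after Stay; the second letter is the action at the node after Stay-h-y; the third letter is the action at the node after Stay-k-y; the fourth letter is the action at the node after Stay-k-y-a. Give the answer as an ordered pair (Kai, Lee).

Trace the play path from the root:
  Kai plays In
→ terminal payoff (7, 7).
(Kai's choice at the information set {Stay-h, Stay-k} is never reached on this path, so it doesn't affect the outcome.)

(7, 7)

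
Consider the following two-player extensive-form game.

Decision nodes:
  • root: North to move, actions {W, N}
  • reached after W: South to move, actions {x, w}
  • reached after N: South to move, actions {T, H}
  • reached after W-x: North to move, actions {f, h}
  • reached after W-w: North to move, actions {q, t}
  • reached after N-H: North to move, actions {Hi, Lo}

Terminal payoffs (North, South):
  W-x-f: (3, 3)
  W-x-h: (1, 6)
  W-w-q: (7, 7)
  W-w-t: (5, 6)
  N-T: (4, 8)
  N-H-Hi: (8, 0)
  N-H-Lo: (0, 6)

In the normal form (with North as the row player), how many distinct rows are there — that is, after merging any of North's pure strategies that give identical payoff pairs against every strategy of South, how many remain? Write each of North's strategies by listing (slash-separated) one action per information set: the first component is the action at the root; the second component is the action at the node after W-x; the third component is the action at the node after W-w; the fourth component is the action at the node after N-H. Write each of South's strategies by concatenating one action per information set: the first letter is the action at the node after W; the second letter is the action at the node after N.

6

North has 16 pure strategies: W/f/q/Hi, W/f/q/Lo, W/f/t/Hi, W/f/t/Lo, W/h/q/Hi, W/h/q/Lo, W/h/t/Hi, W/h/t/Lo, N/f/q/Hi, N/f/q/Lo, N/f/t/Hi, N/f/t/Lo, N/h/q/Hi, N/h/q/Lo, N/h/t/Hi, N/h/t/Lo. Columns: xT, xH, wT, wH.
{W/f/q/Hi, W/f/q/Lo} → row (3,3) (3,3) (7,7) (7,7)
{W/f/t/Hi, W/f/t/Lo} → row (3,3) (3,3) (5,6) (5,6)
{W/h/q/Hi, W/h/q/Lo} → row (1,6) (1,6) (7,7) (7,7)
{W/h/t/Hi, W/h/t/Lo} → row (1,6) (1,6) (5,6) (5,6)
{N/f/q/Hi, N/f/t/Hi, N/h/q/Hi, N/h/t/Hi} → row (4,8) (8,0) (4,8) (8,0)
{N/f/q/Lo, N/f/t/Lo, N/h/q/Lo, N/h/t/Lo} → row (4,8) (0,6) (4,8) (0,6)
That's 6 distinct rows out of 16 strategies.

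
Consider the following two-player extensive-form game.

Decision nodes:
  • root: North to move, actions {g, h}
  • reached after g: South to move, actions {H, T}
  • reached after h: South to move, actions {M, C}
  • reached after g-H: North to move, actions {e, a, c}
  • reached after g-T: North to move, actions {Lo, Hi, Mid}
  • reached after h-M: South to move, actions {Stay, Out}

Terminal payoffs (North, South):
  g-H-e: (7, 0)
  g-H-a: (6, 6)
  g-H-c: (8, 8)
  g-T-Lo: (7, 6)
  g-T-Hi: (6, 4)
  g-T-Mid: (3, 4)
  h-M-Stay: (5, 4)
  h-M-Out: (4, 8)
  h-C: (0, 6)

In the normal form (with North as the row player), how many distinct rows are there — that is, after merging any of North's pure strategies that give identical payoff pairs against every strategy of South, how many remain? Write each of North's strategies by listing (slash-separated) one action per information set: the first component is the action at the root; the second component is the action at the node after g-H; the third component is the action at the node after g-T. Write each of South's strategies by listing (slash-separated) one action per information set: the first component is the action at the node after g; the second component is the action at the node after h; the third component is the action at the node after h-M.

10

North has 18 pure strategies: g/e/Lo, g/e/Hi, g/e/Mid, g/a/Lo, g/a/Hi, g/a/Mid, g/c/Lo, g/c/Hi, g/c/Mid, h/e/Lo, h/e/Hi, h/e/Mid, h/a/Lo, h/a/Hi, h/a/Mid, h/c/Lo, h/c/Hi, h/c/Mid. Columns: H/M/Stay, H/M/Out, H/C/Stay, H/C/Out, T/M/Stay, T/M/Out, T/C/Stay, T/C/Out.
{g/e/Lo} → row (7,0) (7,0) (7,0) (7,0) (7,6) (7,6) (7,6) (7,6)
{g/e/Hi} → row (7,0) (7,0) (7,0) (7,0) (6,4) (6,4) (6,4) (6,4)
{g/e/Mid} → row (7,0) (7,0) (7,0) (7,0) (3,4) (3,4) (3,4) (3,4)
{g/a/Lo} → row (6,6) (6,6) (6,6) (6,6) (7,6) (7,6) (7,6) (7,6)
{g/a/Hi} → row (6,6) (6,6) (6,6) (6,6) (6,4) (6,4) (6,4) (6,4)
{g/a/Mid} → row (6,6) (6,6) (6,6) (6,6) (3,4) (3,4) (3,4) (3,4)
{g/c/Lo} → row (8,8) (8,8) (8,8) (8,8) (7,6) (7,6) (7,6) (7,6)
{g/c/Hi} → row (8,8) (8,8) (8,8) (8,8) (6,4) (6,4) (6,4) (6,4)
{g/c/Mid} → row (8,8) (8,8) (8,8) (8,8) (3,4) (3,4) (3,4) (3,4)
{h/e/Lo, h/e/Hi, h/e/Mid, h/a/Lo, h/a/Hi, h/a/Mid, h/c/Lo, h/c/Hi, h/c/Mid} → row (5,4) (4,8) (0,6) (0,6) (5,4) (4,8) (0,6) (0,6)
That's 10 distinct rows out of 18 strategies.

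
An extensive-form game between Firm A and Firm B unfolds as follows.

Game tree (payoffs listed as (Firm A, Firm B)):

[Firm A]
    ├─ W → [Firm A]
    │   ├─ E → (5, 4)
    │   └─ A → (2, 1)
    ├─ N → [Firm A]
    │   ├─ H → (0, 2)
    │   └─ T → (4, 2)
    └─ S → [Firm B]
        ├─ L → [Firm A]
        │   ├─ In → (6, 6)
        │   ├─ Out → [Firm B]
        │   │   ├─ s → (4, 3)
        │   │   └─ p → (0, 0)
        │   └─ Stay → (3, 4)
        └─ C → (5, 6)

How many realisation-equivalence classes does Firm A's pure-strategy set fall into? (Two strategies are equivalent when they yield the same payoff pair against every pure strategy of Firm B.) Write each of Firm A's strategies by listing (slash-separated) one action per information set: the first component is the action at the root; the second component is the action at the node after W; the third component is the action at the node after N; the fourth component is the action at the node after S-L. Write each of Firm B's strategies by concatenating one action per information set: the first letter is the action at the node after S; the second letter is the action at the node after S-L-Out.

Firm A has 36 pure strategies: W/E/H/In, W/E/H/Out, W/E/H/Stay, W/E/T/In, W/E/T/Out, W/E/T/Stay, W/A/H/In, W/A/H/Out, W/A/H/Stay, W/A/T/In, W/A/T/Out, W/A/T/Stay, N/E/H/In, N/E/H/Out, N/E/H/Stay, N/E/T/In, N/E/T/Out, N/E/T/Stay, N/A/H/In, N/A/H/Out, N/A/H/Stay, N/A/T/In, N/A/T/Out, N/A/T/Stay, S/E/H/In, S/E/H/Out, S/E/H/Stay, S/E/T/In, S/E/T/Out, S/E/T/Stay, S/A/H/In, S/A/H/Out, S/A/H/Stay, S/A/T/In, S/A/T/Out, S/A/T/Stay. Columns: Ls, Lp, Cs, Cp.
{W/E/H/In, W/E/H/Out, W/E/H/Stay, W/E/T/In, W/E/T/Out, W/E/T/Stay} → row (5,4) (5,4) (5,4) (5,4)
{W/A/H/In, W/A/H/Out, W/A/H/Stay, W/A/T/In, W/A/T/Out, W/A/T/Stay} → row (2,1) (2,1) (2,1) (2,1)
{N/E/H/In, N/E/H/Out, N/E/H/Stay, N/A/H/In, N/A/H/Out, N/A/H/Stay} → row (0,2) (0,2) (0,2) (0,2)
{N/E/T/In, N/E/T/Out, N/E/T/Stay, N/A/T/In, N/A/T/Out, N/A/T/Stay} → row (4,2) (4,2) (4,2) (4,2)
{S/E/H/In, S/E/T/In, S/A/H/In, S/A/T/In} → row (6,6) (6,6) (5,6) (5,6)
{S/E/H/Out, S/E/T/Out, S/A/H/Out, S/A/T/Out} → row (4,3) (0,0) (5,6) (5,6)
{S/E/H/Stay, S/E/T/Stay, S/A/H/Stay, S/A/T/Stay} → row (3,4) (3,4) (5,6) (5,6)
That's 7 distinct rows out of 36 strategies.

7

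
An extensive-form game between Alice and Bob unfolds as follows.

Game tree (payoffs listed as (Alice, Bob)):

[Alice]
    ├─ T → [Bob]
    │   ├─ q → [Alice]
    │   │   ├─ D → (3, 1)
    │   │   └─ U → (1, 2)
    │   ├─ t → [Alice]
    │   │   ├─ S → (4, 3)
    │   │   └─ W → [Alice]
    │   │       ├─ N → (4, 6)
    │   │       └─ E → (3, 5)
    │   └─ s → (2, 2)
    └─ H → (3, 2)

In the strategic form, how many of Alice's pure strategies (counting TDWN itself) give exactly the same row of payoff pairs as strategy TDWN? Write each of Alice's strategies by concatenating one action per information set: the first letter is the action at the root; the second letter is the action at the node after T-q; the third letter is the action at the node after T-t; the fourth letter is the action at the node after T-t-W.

1

Row for TDWN (columns q, t, s): (3,1) (4,6) (2,2).
Every one of Alice's information sets is on the play path for some reply by Bob when Alice follows TDWN.
Changing the action at any of them therefore changes at least one column, so only TDWN itself gives this row.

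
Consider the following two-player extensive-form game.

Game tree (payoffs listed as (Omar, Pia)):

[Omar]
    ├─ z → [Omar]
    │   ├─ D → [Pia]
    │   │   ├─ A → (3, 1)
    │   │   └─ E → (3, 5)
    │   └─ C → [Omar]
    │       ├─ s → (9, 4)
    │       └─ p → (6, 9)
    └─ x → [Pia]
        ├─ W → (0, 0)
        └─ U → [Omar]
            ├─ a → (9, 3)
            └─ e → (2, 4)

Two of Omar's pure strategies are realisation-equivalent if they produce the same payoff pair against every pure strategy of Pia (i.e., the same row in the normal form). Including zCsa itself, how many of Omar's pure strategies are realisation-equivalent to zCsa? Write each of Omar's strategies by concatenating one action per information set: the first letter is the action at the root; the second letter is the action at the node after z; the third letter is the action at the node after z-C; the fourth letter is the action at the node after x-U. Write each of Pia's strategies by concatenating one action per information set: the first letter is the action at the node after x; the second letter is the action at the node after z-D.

Row for zCsa (columns WA, WE, UA, UE): (9,4) (9,4) (9,4) (9,4).
Under zCsa, Omar's choice at the node after x-U can never be reached regardless of what Pia does, so varying those choices leaves every outcome unchanged.
Holding the reachable choices fixed and varying the unreachable one freely already gives 2 equivalent strategies.
No other strategy reproduces this row, so those 2 are the full class: zCsa, zCse.

2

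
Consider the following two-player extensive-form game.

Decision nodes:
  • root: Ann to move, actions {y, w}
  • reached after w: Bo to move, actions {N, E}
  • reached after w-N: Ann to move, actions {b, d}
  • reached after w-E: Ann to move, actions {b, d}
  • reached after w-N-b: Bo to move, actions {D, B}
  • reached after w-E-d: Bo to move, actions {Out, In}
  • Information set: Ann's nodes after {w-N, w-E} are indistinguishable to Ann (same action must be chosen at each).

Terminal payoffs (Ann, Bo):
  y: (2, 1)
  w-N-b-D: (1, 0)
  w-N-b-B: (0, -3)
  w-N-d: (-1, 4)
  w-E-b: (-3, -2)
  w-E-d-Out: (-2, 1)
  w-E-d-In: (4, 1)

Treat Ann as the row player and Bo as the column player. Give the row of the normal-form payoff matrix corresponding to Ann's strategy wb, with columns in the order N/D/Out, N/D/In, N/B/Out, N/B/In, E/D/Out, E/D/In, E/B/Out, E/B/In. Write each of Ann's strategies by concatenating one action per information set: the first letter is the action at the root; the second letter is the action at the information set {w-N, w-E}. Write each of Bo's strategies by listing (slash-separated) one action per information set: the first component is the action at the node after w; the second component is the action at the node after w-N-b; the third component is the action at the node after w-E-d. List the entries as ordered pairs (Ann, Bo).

vs N/D/Out: Ann plays w → Bo plays N at [w] → Ann plays b at [w-N] → Bo plays D at [w-N-b] → (1, 0)
vs N/D/In: Ann plays w → Bo plays N at [w] → Ann plays b at [w-N] → Bo plays D at [w-N-b] → (1, 0)
vs N/B/Out: Ann plays w → Bo plays N at [w] → Ann plays b at [w-N] → Bo plays B at [w-N-b] → (0, -3)
vs N/B/In: Ann plays w → Bo plays N at [w] → Ann plays b at [w-N] → Bo plays B at [w-N-b] → (0, -3)
vs E/D/Out: Ann plays w → Bo plays E at [w] → Ann plays b at [w-E] → (-3, -2)
vs E/D/In: Ann plays w → Bo plays E at [w] → Ann plays b at [w-E] → (-3, -2)
vs E/B/Out: Ann plays w → Bo plays E at [w] → Ann plays b at [w-E] → (-3, -2)
vs E/B/In: Ann plays w → Bo plays E at [w] → Ann plays b at [w-E] → (-3, -2)

(1,0) (1,0) (0,-3) (0,-3) (-3,-2) (-3,-2) (-3,-2) (-3,-2)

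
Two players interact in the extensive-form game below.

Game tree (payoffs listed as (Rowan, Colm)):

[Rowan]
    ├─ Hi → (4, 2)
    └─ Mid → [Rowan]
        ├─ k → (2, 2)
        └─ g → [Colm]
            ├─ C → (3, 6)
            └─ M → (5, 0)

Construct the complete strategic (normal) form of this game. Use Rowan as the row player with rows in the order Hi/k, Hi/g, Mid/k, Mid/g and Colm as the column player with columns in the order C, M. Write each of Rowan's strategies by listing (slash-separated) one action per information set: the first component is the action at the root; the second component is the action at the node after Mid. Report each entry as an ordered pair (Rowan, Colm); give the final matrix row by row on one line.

Row Hi/k: C→(4,2), M→(4,2)
Row Hi/g: C→(4,2), M→(4,2)
Row Mid/k: C→(2,2), M→(2,2)
Row Mid/g: C→(3,6), M→(5,0)

Hi/k: (4,2) (4,2) | Hi/g: (4,2) (4,2) | Mid/k: (2,2) (2,2) | Mid/g: (3,6) (5,0)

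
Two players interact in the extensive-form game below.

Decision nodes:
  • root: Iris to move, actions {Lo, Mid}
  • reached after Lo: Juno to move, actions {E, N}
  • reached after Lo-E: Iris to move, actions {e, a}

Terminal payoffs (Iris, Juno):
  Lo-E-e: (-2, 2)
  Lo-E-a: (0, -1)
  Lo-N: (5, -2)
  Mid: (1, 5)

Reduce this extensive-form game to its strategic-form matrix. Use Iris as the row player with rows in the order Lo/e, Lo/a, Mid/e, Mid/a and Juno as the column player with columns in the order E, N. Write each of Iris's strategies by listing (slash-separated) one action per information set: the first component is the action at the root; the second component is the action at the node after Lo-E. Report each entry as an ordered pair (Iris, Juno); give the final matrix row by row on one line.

Lo/e: (-2,2) (5,-2) | Lo/a: (0,-1) (5,-2) | Mid/e: (1,5) (1,5) | Mid/a: (1,5) (1,5)

Row Lo/e: E→(-2,2), N→(5,-2)
Row Lo/a: E→(0,-1), N→(5,-2)
Row Mid/e: E→(1,5), N→(1,5)
Row Mid/a: E→(1,5), N→(1,5)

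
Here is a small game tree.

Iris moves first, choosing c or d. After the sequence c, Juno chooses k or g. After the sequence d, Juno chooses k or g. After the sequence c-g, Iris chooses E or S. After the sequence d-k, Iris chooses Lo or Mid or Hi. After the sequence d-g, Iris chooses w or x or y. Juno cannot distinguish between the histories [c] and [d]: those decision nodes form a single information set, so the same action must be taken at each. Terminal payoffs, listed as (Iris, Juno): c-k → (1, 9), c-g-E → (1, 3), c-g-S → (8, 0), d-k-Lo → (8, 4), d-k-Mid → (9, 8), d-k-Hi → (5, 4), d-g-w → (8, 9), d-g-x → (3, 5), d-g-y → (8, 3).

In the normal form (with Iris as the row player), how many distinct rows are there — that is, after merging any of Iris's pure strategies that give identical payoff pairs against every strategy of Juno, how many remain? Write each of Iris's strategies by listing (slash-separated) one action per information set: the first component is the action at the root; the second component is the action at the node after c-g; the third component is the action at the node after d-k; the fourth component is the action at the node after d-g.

11

Iris has 36 pure strategies: c/E/Lo/w, c/E/Lo/x, c/E/Lo/y, c/E/Mid/w, c/E/Mid/x, c/E/Mid/y, c/E/Hi/w, c/E/Hi/x, c/E/Hi/y, c/S/Lo/w, c/S/Lo/x, c/S/Lo/y, c/S/Mid/w, c/S/Mid/x, c/S/Mid/y, c/S/Hi/w, c/S/Hi/x, c/S/Hi/y, d/E/Lo/w, d/E/Lo/x, d/E/Lo/y, d/E/Mid/w, d/E/Mid/x, d/E/Mid/y, d/E/Hi/w, d/E/Hi/x, d/E/Hi/y, d/S/Lo/w, d/S/Lo/x, d/S/Lo/y, d/S/Mid/w, d/S/Mid/x, d/S/Mid/y, d/S/Hi/w, d/S/Hi/x, d/S/Hi/y. Columns: k, g.
{c/E/Lo/w, c/E/Lo/x, c/E/Lo/y, c/E/Mid/w, c/E/Mid/x, c/E/Mid/y, c/E/Hi/w, c/E/Hi/x, c/E/Hi/y} → row (1,9) (1,3)
{c/S/Lo/w, c/S/Lo/x, c/S/Lo/y, c/S/Mid/w, c/S/Mid/x, c/S/Mid/y, c/S/Hi/w, c/S/Hi/x, c/S/Hi/y} → row (1,9) (8,0)
{d/E/Lo/w, d/S/Lo/w} → row (8,4) (8,9)
{d/E/Lo/x, d/S/Lo/x} → row (8,4) (3,5)
{d/E/Lo/y, d/S/Lo/y} → row (8,4) (8,3)
{d/E/Mid/w, d/S/Mid/w} → row (9,8) (8,9)
{d/E/Mid/x, d/S/Mid/x} → row (9,8) (3,5)
{d/E/Mid/y, d/S/Mid/y} → row (9,8) (8,3)
{d/E/Hi/w, d/S/Hi/w} → row (5,4) (8,9)
{d/E/Hi/x, d/S/Hi/x} → row (5,4) (3,5)
{d/E/Hi/y, d/S/Hi/y} → row (5,4) (8,3)
That's 11 distinct rows out of 36 strategies.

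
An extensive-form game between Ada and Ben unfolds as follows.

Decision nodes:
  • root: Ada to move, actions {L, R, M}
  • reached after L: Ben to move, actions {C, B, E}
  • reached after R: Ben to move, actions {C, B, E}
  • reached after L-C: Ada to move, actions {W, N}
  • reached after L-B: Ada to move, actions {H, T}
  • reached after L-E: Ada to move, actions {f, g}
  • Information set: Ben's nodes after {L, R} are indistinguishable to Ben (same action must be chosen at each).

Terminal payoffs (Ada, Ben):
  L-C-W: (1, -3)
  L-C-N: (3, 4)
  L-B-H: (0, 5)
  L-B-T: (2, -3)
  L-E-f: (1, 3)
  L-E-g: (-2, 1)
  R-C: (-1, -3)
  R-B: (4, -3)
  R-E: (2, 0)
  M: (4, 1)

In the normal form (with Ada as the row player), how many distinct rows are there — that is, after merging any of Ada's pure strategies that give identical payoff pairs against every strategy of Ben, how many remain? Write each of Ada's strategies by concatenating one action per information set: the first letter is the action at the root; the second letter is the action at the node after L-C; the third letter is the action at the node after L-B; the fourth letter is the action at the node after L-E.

Ada has 24 pure strategies: LWHf, LWHg, LWTf, LWTg, LNHf, LNHg, LNTf, LNTg, RWHf, RWHg, RWTf, RWTg, RNHf, RNHg, RNTf, RNTg, MWHf, MWHg, MWTf, MWTg, MNHf, MNHg, MNTf, MNTg. Columns: C, B, E.
{LWHf} → row (1,-3) (0,5) (1,3)
{LWHg} → row (1,-3) (0,5) (-2,1)
{LWTf} → row (1,-3) (2,-3) (1,3)
{LWTg} → row (1,-3) (2,-3) (-2,1)
{LNHf} → row (3,4) (0,5) (1,3)
{LNHg} → row (3,4) (0,5) (-2,1)
{LNTf} → row (3,4) (2,-3) (1,3)
{LNTg} → row (3,4) (2,-3) (-2,1)
{RWHf, RWHg, RWTf, RWTg, RNHf, RNHg, RNTf, RNTg} → row (-1,-3) (4,-3) (2,0)
{MWHf, MWHg, MWTf, MWTg, MNHf, MNHg, MNTf, MNTg} → row (4,1) (4,1) (4,1)
That's 10 distinct rows out of 24 strategies.

10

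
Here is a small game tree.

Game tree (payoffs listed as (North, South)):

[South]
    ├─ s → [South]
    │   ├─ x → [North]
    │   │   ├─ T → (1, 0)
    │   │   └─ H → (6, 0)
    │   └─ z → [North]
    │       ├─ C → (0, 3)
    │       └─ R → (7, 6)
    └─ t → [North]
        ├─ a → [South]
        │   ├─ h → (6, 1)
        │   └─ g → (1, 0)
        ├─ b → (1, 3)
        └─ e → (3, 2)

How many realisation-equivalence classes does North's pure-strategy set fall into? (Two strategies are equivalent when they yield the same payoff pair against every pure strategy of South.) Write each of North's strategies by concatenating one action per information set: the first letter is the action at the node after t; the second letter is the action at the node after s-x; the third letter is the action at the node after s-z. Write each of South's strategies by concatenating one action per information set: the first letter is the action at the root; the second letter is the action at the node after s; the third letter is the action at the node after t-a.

12

North has 12 pure strategies: aTC, aTR, aHC, aHR, bTC, bTR, bHC, bHR, eTC, eTR, eHC, eHR. Columns: sxh, sxg, szh, szg, txh, txg, tzh, tzg.
{aTC} → row (1,0) (1,0) (0,3) (0,3) (6,1) (1,0) (6,1) (1,0)
{aTR} → row (1,0) (1,0) (7,6) (7,6) (6,1) (1,0) (6,1) (1,0)
{aHC} → row (6,0) (6,0) (0,3) (0,3) (6,1) (1,0) (6,1) (1,0)
{aHR} → row (6,0) (6,0) (7,6) (7,6) (6,1) (1,0) (6,1) (1,0)
{bTC} → row (1,0) (1,0) (0,3) (0,3) (1,3) (1,3) (1,3) (1,3)
{bTR} → row (1,0) (1,0) (7,6) (7,6) (1,3) (1,3) (1,3) (1,3)
{bHC} → row (6,0) (6,0) (0,3) (0,3) (1,3) (1,3) (1,3) (1,3)
{bHR} → row (6,0) (6,0) (7,6) (7,6) (1,3) (1,3) (1,3) (1,3)
{eTC} → row (1,0) (1,0) (0,3) (0,3) (3,2) (3,2) (3,2) (3,2)
{eTR} → row (1,0) (1,0) (7,6) (7,6) (3,2) (3,2) (3,2) (3,2)
{eHC} → row (6,0) (6,0) (0,3) (0,3) (3,2) (3,2) (3,2) (3,2)
{eHR} → row (6,0) (6,0) (7,6) (7,6) (3,2) (3,2) (3,2) (3,2)
That's 12 distinct rows out of 12 strategies.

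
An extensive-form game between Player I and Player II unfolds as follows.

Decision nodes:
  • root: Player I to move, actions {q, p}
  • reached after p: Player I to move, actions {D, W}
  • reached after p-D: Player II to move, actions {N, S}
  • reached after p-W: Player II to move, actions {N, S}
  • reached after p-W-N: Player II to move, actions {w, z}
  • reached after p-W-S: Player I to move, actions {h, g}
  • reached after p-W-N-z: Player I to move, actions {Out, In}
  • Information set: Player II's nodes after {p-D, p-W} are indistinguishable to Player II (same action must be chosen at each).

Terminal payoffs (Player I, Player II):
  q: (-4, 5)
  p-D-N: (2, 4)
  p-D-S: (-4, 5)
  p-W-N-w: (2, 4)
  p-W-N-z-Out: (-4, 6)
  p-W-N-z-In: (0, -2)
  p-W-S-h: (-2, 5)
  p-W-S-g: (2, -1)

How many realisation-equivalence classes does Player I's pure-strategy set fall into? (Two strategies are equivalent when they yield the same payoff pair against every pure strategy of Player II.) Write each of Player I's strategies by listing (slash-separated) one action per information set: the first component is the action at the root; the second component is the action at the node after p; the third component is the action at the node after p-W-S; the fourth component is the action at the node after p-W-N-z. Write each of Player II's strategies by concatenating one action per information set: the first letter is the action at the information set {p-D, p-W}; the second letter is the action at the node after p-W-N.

6

Player I has 16 pure strategies: q/D/h/Out, q/D/h/In, q/D/g/Out, q/D/g/In, q/W/h/Out, q/W/h/In, q/W/g/Out, q/W/g/In, p/D/h/Out, p/D/h/In, p/D/g/Out, p/D/g/In, p/W/h/Out, p/W/h/In, p/W/g/Out, p/W/g/In. Columns: Nw, Nz, Sw, Sz.
{q/D/h/Out, q/D/h/In, q/D/g/Out, q/D/g/In, q/W/h/Out, q/W/h/In, q/W/g/Out, q/W/g/In} → row (-4,5) (-4,5) (-4,5) (-4,5)
{p/D/h/Out, p/D/h/In, p/D/g/Out, p/D/g/In} → row (2,4) (2,4) (-4,5) (-4,5)
{p/W/h/Out} → row (2,4) (-4,6) (-2,5) (-2,5)
{p/W/h/In} → row (2,4) (0,-2) (-2,5) (-2,5)
{p/W/g/Out} → row (2,4) (-4,6) (2,-1) (2,-1)
{p/W/g/In} → row (2,4) (0,-2) (2,-1) (2,-1)
That's 6 distinct rows out of 16 strategies.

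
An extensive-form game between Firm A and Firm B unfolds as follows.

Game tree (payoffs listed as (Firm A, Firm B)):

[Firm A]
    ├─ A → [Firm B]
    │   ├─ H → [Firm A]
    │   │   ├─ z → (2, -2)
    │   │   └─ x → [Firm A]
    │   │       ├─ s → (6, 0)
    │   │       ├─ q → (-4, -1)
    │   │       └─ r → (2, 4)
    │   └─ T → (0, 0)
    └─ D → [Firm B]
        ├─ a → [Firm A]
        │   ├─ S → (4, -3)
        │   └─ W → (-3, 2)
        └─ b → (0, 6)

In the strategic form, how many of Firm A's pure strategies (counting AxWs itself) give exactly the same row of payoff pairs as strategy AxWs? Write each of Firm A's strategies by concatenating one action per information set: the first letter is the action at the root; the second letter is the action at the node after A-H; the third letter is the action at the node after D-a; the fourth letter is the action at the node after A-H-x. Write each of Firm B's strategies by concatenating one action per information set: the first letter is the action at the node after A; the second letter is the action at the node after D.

Row for AxWs (columns Ha, Hb, Ta, Tb): (6,0) (6,0) (0,0) (0,0).
Under AxWs, Firm A's choice at the node after D-a can never be reached regardless of what Firm B does, so varying those choices leaves every outcome unchanged.
Holding the reachable choices fixed and varying the unreachable one freely already gives 2 equivalent strategies.
No other strategy reproduces this row, so those 2 are the full class: AxSs, AxWs.

2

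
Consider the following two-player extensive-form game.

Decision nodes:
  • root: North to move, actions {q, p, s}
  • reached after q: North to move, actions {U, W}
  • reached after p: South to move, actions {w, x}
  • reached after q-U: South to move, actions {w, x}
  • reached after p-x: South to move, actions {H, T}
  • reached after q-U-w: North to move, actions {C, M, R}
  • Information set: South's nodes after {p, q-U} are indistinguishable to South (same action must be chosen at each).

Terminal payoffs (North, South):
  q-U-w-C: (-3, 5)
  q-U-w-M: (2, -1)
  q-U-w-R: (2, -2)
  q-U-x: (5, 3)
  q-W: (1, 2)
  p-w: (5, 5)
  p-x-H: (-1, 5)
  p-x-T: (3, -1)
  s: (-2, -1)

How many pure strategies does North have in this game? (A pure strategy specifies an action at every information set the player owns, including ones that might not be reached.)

North owns the root with actions {q, p, s} — three choices.
North owns the node after q with actions {U, W} — two choices.
North owns the node after q-U-w with actions {C, M, R} — three choices.
A pure strategy fixes one action at each information set independently, so the count is the product 3 × 2 × 3 = 18.

18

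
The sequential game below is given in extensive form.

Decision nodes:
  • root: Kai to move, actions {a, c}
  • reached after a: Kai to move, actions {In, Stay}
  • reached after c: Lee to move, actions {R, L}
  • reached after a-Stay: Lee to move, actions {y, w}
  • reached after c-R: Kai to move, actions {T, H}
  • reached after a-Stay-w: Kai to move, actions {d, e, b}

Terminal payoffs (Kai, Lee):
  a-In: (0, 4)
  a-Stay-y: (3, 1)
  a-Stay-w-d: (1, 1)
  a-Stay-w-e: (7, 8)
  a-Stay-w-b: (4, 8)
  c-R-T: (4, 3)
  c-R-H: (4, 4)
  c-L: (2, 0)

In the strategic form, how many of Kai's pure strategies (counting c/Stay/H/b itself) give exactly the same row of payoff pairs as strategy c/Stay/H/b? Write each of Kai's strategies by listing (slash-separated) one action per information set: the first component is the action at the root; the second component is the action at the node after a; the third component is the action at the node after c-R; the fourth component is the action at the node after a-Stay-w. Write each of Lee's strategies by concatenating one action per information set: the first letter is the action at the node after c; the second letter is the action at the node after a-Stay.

6

Row for c/Stay/H/b (columns Ry, Rw, Ly, Lw): (4,4) (4,4) (2,0) (2,0).
Under c/Stay/H/b, Kai's choice at the node after a and at the node after a-Stay-w can never be reached regardless of what Lee does, so varying those choices leaves every outcome unchanged.
Holding the reachable choices fixed and varying the unreachable ones freely already gives 2 × 3 = 6 equivalent strategies.
No other strategy reproduces this row, so those 6 are the full class: c/In/H/d, c/In/H/e, c/In/H/b, c/Stay/H/d, c/Stay/H/e, c/Stay/H/b.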